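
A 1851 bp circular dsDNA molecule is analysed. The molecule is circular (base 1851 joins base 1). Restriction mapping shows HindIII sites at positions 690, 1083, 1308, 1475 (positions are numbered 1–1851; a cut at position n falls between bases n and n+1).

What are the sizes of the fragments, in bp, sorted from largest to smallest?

1066, 393, 225, 167 bp

Circular molecule, 4 cuts → 4 fragments:
  1083 − 690 = 393 bp
  1308 − 1083 = 225 bp
  1475 − 1308 = 167 bp
  wrap: 1851 − 1475 + 690 = 1066 bp
Sorted largest to smallest: 1066, 393, 225, 167 bp.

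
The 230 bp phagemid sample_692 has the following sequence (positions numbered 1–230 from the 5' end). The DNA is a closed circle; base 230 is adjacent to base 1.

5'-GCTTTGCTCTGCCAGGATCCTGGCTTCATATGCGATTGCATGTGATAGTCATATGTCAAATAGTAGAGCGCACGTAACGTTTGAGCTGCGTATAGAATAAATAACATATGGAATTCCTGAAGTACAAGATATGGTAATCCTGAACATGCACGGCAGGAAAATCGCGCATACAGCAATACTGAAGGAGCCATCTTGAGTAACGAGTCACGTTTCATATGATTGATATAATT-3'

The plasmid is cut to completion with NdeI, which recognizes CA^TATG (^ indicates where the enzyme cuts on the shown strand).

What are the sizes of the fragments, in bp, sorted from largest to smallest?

108, 55, 44, 23 bp

NdeI sites (CATATG) start at positions 27, 50, 105, 213.
NdeI cuts after base 2 of each site, so after positions 28, 51, 106, 214.
Circular molecule, 4 cuts → 4 fragments:
  29–51 → 23 bp
  52–106 → 55 bp
  107–214 → 108 bp
  215–230 then 1–28 → 16 + 28 = 44 bp
Sorted largest to smallest: 108, 55, 44, 23 bp.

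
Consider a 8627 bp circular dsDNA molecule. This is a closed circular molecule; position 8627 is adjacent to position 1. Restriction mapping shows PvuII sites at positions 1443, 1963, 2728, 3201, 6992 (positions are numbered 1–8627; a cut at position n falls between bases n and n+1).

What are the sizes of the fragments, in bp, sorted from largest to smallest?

Circular molecule, 5 cuts → 5 fragments:
  1963 − 1443 = 520 bp
  2728 − 1963 = 765 bp
  3201 − 2728 = 473 bp
  6992 − 3201 = 3791 bp
  wrap: 8627 − 6992 + 1443 = 3078 bp
Sorted largest to smallest: 3791, 3078, 765, 520, 473 bp.

3791, 3078, 765, 520, 473 bp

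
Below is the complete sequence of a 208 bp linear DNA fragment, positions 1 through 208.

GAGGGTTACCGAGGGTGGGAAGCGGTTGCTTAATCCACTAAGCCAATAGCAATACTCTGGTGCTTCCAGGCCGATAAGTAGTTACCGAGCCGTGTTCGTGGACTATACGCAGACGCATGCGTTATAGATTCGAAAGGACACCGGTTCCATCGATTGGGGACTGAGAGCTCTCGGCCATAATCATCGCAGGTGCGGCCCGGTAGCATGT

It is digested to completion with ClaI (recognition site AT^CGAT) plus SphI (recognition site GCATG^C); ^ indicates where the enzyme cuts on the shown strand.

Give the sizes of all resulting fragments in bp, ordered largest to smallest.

119, 58, 31 bp

The ClaI site (ATCGAT) starts at position 149.
ClaI cuts after base 2 of each site, so after position 150.
The SphI site (GCATGC) starts at position 115.
SphI cuts after base 5 of each site (before the last base), so after position 119.
Combined cut positions: 119, 150.
Linear molecule, 2 cuts → 3 fragments:
  1–119 → 119 bp
  120–150 → 31 bp
  151–208 → 58 bp
Sorted largest to smallest: 119, 58, 31 bp.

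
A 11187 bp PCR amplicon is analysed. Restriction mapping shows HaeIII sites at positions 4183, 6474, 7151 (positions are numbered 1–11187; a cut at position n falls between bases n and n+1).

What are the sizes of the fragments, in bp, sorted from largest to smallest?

4183, 4036, 2291, 677 bp

Linear molecule, 3 cuts → 4 fragments:
  4183 − 0 = 4183 bp
  6474 − 4183 = 2291 bp
  7151 − 6474 = 677 bp
  11187 − 7151 = 4036 bp
Sorted largest to smallest: 4183, 4036, 2291, 677 bp.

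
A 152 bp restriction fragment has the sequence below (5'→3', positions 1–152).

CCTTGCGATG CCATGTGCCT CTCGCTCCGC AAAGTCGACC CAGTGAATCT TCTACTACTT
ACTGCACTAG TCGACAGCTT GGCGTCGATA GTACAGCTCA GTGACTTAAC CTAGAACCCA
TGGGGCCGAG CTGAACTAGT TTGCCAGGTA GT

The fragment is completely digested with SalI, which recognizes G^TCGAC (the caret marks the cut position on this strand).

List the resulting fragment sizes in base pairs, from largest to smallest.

82, 36, 34 bp

SalI sites (GTCGAC) start at positions 34, 70.
SalI cuts after the first base of each site, so after positions 34, 70.
Linear molecule, 2 cuts → 3 fragments:
  1–34 → 34 bp
  35–70 → 36 bp
  71–152 → 82 bp
Sorted largest to smallest: 82, 36, 34 bp.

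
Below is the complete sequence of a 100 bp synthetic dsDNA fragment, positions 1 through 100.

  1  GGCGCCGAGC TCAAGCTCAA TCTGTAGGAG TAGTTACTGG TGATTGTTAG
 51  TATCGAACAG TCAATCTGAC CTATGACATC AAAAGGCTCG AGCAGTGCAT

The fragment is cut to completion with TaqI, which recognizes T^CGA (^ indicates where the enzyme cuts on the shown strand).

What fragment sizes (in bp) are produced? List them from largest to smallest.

TaqI sites (TCGA) start at positions 53, 88.
TaqI cuts after the first base of each site, so after positions 53, 88.
Linear molecule, 2 cuts → 3 fragments:
  1–53 → 53 bp
  54–88 → 35 bp
  89–100 → 12 bp
Sorted largest to smallest: 53, 35, 12 bp.

53, 35, 12 bp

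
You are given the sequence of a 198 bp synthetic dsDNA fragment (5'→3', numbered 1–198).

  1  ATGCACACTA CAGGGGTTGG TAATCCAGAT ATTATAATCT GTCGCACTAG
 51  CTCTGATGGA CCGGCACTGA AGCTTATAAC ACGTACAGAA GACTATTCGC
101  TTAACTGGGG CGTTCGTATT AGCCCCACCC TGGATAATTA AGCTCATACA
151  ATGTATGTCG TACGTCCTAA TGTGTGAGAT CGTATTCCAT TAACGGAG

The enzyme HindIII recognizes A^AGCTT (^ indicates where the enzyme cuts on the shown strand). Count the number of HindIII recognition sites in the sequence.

AAGCTT occurs starting at position 70.
HindIII cuts at 1 site.

1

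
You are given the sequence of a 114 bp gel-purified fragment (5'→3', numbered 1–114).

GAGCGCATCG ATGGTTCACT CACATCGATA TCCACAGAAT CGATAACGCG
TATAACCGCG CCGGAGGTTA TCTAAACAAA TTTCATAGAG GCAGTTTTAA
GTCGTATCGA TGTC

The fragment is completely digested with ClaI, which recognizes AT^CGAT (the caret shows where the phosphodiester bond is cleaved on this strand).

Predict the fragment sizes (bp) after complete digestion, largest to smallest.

ClaI sites (ATCGAT) start at positions 7, 24, 39, 106.
ClaI cuts after base 2 of each site, so after positions 8, 25, 40, 107.
Linear molecule, 4 cuts → 5 fragments:
  1–8 → 8 bp
  9–25 → 17 bp
  26–40 → 15 bp
  41–107 → 67 bp
  108–114 → 7 bp
Sorted largest to smallest: 67, 17, 15, 8, 7 bp.

67, 17, 15, 8, 7 bp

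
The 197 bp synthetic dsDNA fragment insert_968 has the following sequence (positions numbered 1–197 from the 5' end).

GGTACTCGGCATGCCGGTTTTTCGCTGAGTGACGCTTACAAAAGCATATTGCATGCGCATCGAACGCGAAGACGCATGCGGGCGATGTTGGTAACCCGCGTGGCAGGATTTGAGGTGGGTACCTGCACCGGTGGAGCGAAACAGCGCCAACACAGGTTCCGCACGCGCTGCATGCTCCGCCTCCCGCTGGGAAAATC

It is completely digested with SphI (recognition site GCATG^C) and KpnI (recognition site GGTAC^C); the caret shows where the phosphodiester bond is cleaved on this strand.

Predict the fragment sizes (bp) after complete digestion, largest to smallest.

52, 44, 42, 23, 23, 13 bp

SphI sites (GCATGC) start at positions 9, 51, 74, 170.
SphI cuts after base 5 of each site (before the last base), so after positions 13, 55, 78, 174.
The KpnI site (GGTACC) starts at position 118.
KpnI cuts after base 5 of each site (before the last base), so after position 122.
Combined cut positions: 13, 55, 78, 122, 174.
Linear molecule, 5 cuts → 6 fragments:
  1–13 → 13 bp
  14–55 → 42 bp
  56–78 → 23 bp
  79–122 → 44 bp
  123–174 → 52 bp
  175–197 → 23 bp
Sorted largest to smallest: 52, 44, 42, 23, 23, 13 bp.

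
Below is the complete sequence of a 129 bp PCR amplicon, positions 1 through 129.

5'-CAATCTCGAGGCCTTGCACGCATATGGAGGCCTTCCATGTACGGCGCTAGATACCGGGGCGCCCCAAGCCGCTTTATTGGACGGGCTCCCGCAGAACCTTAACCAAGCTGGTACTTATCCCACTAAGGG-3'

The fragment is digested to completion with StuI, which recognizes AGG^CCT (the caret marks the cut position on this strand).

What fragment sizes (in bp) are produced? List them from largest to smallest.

StuI sites (AGGCCT) start at positions 9, 28.
StuI cuts after base 3 of each site, so after positions 11, 30.
Linear molecule, 2 cuts → 3 fragments:
  1–11 → 11 bp
  12–30 → 19 bp
  31–129 → 99 bp
Sorted largest to smallest: 99, 19, 11 bp.

99, 19, 11 bp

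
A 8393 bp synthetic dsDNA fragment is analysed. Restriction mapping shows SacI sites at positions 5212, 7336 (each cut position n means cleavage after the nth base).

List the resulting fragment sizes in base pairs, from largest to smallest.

Linear molecule, 2 cuts → 3 fragments:
  5212 − 0 = 5212 bp
  7336 − 5212 = 2124 bp
  8393 − 7336 = 1057 bp
Sorted largest to smallest: 5212, 2124, 1057 bp.

5212, 2124, 1057 bp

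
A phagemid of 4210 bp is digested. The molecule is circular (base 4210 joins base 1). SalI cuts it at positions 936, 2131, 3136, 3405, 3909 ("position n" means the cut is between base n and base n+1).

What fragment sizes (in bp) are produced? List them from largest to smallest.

Circular molecule, 5 cuts → 5 fragments:
  2131 − 936 = 1195 bp
  3136 − 2131 = 1005 bp
  3405 − 3136 = 269 bp
  3909 − 3405 = 504 bp
  wrap: 4210 − 3909 + 936 = 1237 bp
Sorted largest to smallest: 1237, 1195, 1005, 504, 269 bp.

1237, 1195, 1005, 504, 269 bp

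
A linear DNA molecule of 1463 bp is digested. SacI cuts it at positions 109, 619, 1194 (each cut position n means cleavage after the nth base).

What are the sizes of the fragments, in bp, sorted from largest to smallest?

Linear molecule, 3 cuts → 4 fragments:
  109 − 0 = 109 bp
  619 − 109 = 510 bp
  1194 − 619 = 575 bp
  1463 − 1194 = 269 bp
Sorted largest to smallest: 575, 510, 269, 109 bp.

575, 510, 269, 109 bp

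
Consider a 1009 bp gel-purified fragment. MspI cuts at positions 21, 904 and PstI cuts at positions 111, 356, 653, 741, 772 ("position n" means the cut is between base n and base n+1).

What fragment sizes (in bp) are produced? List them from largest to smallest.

Combined cut positions (sorted): 21, 111, 356, 653, 741, 772, 904.
Linear molecule, 7 cuts → 8 fragments:
  21 − 0 = 21 bp
  111 − 21 = 90 bp
  356 − 111 = 245 bp
  653 − 356 = 297 bp
  741 − 653 = 88 bp
  772 − 741 = 31 bp
  904 − 772 = 132 bp
  1009 − 904 = 105 bp
Sorted largest to smallest: 297, 245, 132, 105, 90, 88, 31, 21 bp.

297, 245, 132, 105, 90, 88, 31, 21 bp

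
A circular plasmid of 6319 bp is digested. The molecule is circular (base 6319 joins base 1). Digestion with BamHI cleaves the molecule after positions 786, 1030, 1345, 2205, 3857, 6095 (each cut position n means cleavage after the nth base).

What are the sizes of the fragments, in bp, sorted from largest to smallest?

Circular molecule, 6 cuts → 6 fragments:
  1030 − 786 = 244 bp
  1345 − 1030 = 315 bp
  2205 − 1345 = 860 bp
  3857 − 2205 = 1652 bp
  6095 − 3857 = 2238 bp
  wrap: 6319 − 6095 + 786 = 1010 bp
Sorted largest to smallest: 2238, 1652, 1010, 860, 315, 244 bp.

2238, 1652, 1010, 860, 315, 244 bp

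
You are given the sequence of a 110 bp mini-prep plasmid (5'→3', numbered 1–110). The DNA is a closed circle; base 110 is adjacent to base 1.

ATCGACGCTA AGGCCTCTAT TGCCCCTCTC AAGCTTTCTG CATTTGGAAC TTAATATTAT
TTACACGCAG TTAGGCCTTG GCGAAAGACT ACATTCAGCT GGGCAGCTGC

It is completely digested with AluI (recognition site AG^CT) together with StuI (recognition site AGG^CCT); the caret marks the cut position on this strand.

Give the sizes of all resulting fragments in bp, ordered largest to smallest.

AluI sites (AGCT) start at positions 32, 97, 105.
AluI cuts after base 2 of each site, so after positions 33, 98, 106.
StuI sites (AGGCCT) start at positions 11, 73.
StuI cuts after base 3 of each site, so after positions 13, 75.
Combined cut positions: 13, 33, 75, 98, 106.
Circular molecule, 5 cuts → 5 fragments:
  14–33 → 20 bp
  34–75 → 42 bp
  76–98 → 23 bp
  99–106 → 8 bp
  107–110 then 1–13 → 4 + 13 = 17 bp
Sorted largest to smallest: 42, 23, 20, 17, 8 bp.

42, 23, 20, 17, 8 bp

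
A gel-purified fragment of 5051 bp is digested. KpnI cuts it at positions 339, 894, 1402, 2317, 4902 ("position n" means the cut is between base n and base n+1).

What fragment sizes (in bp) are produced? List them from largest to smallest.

Linear molecule, 5 cuts → 6 fragments:
  339 − 0 = 339 bp
  894 − 339 = 555 bp
  1402 − 894 = 508 bp
  2317 − 1402 = 915 bp
  4902 − 2317 = 2585 bp
  5051 − 4902 = 149 bp
Sorted largest to smallest: 2585, 915, 555, 508, 339, 149 bp.

2585, 915, 555, 508, 339, 149 bp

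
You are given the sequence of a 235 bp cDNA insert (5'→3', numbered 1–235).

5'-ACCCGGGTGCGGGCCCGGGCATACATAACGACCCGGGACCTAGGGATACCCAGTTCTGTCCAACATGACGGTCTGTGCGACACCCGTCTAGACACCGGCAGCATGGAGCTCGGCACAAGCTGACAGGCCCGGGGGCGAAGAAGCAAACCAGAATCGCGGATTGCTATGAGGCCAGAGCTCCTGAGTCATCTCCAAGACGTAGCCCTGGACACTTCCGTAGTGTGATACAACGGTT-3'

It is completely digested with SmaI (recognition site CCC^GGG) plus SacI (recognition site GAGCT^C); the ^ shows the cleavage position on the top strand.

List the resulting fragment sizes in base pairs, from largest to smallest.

SmaI sites (CCCGGG) start at positions 2, 14, 32, 128.
SmaI cuts after base 3 of each site, so after positions 4, 16, 34, 130.
SacI sites (GAGCTC) start at positions 106, 175.
SacI cuts after base 5 of each site (before the last base), so after positions 110, 179.
Combined cut positions: 4, 16, 34, 110, 130, 179.
Linear molecule, 6 cuts → 7 fragments:
  1–4 → 4 bp
  5–16 → 12 bp
  17–34 → 18 bp
  35–110 → 76 bp
  111–130 → 20 bp
  131–179 → 49 bp
  180–235 → 56 bp
Sorted largest to smallest: 76, 56, 49, 20, 18, 12, 4 bp.

76, 56, 49, 20, 18, 12, 4 bp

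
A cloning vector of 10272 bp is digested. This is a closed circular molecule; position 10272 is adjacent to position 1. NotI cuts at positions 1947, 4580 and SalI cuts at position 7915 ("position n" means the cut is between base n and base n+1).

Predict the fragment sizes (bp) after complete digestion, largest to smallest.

4304, 3335, 2633 bp

Combined cut positions (sorted): 1947, 4580, 7915.
Circular molecule, 3 cuts → 3 fragments:
  4580 − 1947 = 2633 bp
  7915 − 4580 = 3335 bp
  wrap: 10272 − 7915 + 1947 = 4304 bp
Sorted largest to smallest: 4304, 3335, 2633 bp.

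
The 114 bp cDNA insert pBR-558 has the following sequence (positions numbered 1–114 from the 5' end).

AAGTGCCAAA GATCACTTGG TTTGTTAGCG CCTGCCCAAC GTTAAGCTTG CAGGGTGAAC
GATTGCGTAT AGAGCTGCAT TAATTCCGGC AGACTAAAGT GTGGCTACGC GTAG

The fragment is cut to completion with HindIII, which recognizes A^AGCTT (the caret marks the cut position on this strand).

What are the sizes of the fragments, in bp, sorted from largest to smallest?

The HindIII site (AAGCTT) starts at position 44.
HindIII cuts after the first base of each site, so after position 44.
Linear molecule, 1 cut → 2 fragments:
  1–44 → 44 bp
  45–114 → 70 bp
Sorted largest to smallest: 70, 44 bp.

70, 44 bp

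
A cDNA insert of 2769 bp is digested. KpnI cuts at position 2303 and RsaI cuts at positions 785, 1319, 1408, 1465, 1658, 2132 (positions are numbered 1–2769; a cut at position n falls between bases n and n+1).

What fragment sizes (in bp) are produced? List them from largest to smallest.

785, 534, 474, 466, 193, 171, 89, 57 bp

Combined cut positions (sorted): 785, 1319, 1408, 1465, 1658, 2132, 2303.
Linear molecule, 7 cuts → 8 fragments:
  785 − 0 = 785 bp
  1319 − 785 = 534 bp
  1408 − 1319 = 89 bp
  1465 − 1408 = 57 bp
  1658 − 1465 = 193 bp
  2132 − 1658 = 474 bp
  2303 − 2132 = 171 bp
  2769 − 2303 = 466 bp
Sorted largest to smallest: 785, 534, 474, 466, 193, 171, 89, 57 bp.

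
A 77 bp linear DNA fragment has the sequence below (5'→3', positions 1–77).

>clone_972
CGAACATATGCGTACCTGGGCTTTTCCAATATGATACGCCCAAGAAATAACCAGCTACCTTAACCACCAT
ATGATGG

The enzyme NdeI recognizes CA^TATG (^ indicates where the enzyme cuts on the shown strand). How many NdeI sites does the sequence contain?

CATATG occurs starting at positions 5, 68.
NdeI cuts at 2 sites.

2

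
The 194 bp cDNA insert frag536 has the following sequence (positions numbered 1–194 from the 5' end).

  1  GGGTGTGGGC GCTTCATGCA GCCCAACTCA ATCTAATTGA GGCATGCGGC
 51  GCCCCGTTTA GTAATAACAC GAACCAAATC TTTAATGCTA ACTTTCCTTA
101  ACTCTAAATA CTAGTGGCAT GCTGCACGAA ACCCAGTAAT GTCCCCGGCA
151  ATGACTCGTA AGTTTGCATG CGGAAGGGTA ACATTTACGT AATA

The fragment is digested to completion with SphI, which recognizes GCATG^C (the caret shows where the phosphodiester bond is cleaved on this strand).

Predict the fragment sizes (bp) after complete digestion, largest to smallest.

SphI sites (GCATGC) start at positions 42, 117, 166.
SphI cuts after base 5 of each site (before the last base), so after positions 46, 121, 170.
Linear molecule, 3 cuts → 4 fragments:
  1–46 → 46 bp
  47–121 → 75 bp
  122–170 → 49 bp
  171–194 → 24 bp
Sorted largest to smallest: 75, 49, 46, 24 bp.

75, 49, 46, 24 bp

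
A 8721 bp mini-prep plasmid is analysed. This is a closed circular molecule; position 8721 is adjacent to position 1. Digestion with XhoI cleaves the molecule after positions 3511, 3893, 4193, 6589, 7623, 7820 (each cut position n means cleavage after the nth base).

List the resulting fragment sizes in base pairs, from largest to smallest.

4412, 2396, 1034, 382, 300, 197 bp

Circular molecule, 6 cuts → 6 fragments:
  3893 − 3511 = 382 bp
  4193 − 3893 = 300 bp
  6589 − 4193 = 2396 bp
  7623 − 6589 = 1034 bp
  7820 − 7623 = 197 bp
  wrap: 8721 − 7820 + 3511 = 4412 bp
Sorted largest to smallest: 4412, 2396, 1034, 382, 300, 197 bp.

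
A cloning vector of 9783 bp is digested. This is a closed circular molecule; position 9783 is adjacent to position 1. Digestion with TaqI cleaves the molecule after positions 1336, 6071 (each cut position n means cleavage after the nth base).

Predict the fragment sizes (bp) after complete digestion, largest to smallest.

5048, 4735 bp

Circular molecule, 2 cuts → 2 fragments:
  6071 − 1336 = 4735 bp
  wrap: 9783 − 6071 + 1336 = 5048 bp
Sorted largest to smallest: 5048, 4735 bp.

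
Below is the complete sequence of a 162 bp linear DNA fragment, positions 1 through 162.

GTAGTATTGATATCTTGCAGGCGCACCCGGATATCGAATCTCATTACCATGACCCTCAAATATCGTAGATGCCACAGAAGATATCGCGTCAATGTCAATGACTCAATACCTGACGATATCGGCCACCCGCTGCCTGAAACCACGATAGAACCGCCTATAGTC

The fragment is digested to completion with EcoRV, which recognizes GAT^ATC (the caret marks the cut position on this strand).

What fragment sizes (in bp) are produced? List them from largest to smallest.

EcoRV sites (GATATC) start at positions 9, 30, 80, 115.
EcoRV cuts after base 3 of each site, so after positions 11, 32, 82, 117.
Linear molecule, 4 cuts → 5 fragments:
  1–11 → 11 bp
  12–32 → 21 bp
  33–82 → 50 bp
  83–117 → 35 bp
  118–162 → 45 bp
Sorted largest to smallest: 50, 45, 35, 21, 11 bp.

50, 45, 35, 21, 11 bp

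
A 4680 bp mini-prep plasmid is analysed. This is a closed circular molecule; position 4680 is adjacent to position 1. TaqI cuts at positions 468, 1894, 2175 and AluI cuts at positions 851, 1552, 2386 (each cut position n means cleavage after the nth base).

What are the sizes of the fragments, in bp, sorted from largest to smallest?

2762, 701, 383, 342, 281, 211 bp

Combined cut positions (sorted): 468, 851, 1552, 1894, 2175, 2386.
Circular molecule, 6 cuts → 6 fragments:
  851 − 468 = 383 bp
  1552 − 851 = 701 bp
  1894 − 1552 = 342 bp
  2175 − 1894 = 281 bp
  2386 − 2175 = 211 bp
  wrap: 4680 − 2386 + 468 = 2762 bp
Sorted largest to smallest: 2762, 701, 383, 342, 281, 211 bp.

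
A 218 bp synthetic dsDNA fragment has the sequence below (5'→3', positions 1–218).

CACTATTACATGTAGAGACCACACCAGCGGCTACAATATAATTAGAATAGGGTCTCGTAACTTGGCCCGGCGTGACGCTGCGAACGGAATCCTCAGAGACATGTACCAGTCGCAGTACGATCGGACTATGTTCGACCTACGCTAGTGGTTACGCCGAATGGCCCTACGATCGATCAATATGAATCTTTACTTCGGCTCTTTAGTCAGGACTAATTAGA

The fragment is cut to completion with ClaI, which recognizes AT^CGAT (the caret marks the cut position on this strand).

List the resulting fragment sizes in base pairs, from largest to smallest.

170, 48 bp

The ClaI site (ATCGAT) starts at position 169.
ClaI cuts after base 2 of each site, so after position 170.
Linear molecule, 1 cut → 2 fragments:
  1–170 → 170 bp
  171–218 → 48 bp
Sorted largest to smallest: 170, 48 bp.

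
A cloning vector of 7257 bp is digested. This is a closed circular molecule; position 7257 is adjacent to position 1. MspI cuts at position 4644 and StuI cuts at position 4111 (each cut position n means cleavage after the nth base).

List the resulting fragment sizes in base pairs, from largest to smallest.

6724, 533 bp

Combined cut positions (sorted): 4111, 4644.
Circular molecule, 2 cuts → 2 fragments:
  4644 − 4111 = 533 bp
  wrap: 7257 − 4644 + 4111 = 6724 bp
Sorted largest to smallest: 6724, 533 bp.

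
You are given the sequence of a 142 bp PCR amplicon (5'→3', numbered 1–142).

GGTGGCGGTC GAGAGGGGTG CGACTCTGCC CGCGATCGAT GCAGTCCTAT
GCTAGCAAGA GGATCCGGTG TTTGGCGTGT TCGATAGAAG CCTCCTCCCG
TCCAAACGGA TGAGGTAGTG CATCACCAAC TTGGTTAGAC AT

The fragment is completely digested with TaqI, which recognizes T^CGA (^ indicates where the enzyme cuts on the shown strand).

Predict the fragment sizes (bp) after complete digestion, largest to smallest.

61, 45, 27, 9 bp

TaqI sites (TCGA) start at positions 9, 36, 81.
TaqI cuts after the first base of each site, so after positions 9, 36, 81.
Linear molecule, 3 cuts → 4 fragments:
  1–9 → 9 bp
  10–36 → 27 bp
  37–81 → 45 bp
  82–142 → 61 bp
Sorted largest to smallest: 61, 45, 27, 9 bp.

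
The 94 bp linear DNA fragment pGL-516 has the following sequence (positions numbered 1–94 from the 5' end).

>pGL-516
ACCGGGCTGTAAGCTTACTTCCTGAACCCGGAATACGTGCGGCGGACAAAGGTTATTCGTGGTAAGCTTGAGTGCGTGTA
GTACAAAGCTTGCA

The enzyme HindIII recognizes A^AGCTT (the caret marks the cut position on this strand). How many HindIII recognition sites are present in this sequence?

3

AAGCTT occurs starting at positions 11, 64, 86.
HindIII cuts at 3 sites.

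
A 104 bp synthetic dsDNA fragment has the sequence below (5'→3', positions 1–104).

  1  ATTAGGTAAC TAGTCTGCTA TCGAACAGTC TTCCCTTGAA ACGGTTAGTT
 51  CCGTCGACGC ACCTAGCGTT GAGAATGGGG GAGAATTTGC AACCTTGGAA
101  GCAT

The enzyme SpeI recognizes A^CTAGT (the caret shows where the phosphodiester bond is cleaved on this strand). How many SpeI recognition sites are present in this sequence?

ACTAGT occurs starting at position 9.
SpeI cuts at 1 site.

1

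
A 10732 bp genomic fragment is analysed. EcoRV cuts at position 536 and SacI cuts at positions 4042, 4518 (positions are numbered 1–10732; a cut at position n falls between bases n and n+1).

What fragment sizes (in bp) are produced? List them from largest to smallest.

6214, 3506, 536, 476 bp

Combined cut positions (sorted): 536, 4042, 4518.
Linear molecule, 3 cuts → 4 fragments:
  536 − 0 = 536 bp
  4042 − 536 = 3506 bp
  4518 − 4042 = 476 bp
  10732 − 4518 = 6214 bp
Sorted largest to smallest: 6214, 3506, 536, 476 bp.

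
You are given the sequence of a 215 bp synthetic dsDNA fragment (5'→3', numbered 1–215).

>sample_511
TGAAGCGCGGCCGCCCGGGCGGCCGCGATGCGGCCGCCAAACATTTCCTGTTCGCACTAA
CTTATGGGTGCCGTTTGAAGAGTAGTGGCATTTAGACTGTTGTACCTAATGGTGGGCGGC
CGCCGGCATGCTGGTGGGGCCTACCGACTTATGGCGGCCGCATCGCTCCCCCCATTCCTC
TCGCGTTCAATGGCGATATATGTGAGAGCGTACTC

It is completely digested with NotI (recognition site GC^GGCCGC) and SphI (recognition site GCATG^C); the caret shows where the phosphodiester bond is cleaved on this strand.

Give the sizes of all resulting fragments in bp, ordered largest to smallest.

NotI sites (GCGGCCGC) start at positions 7, 19, 30, 116, 154.
NotI cuts after base 2 of each site, so after positions 8, 20, 31, 117, 155.
The SphI site (GCATGC) starts at position 126.
SphI cuts after base 5 of each site (before the last base), so after position 130.
Combined cut positions: 8, 20, 31, 117, 130, 155.
Linear molecule, 6 cuts → 7 fragments:
  1–8 → 8 bp
  9–20 → 12 bp
  21–31 → 11 bp
  32–117 → 86 bp
  118–130 → 13 bp
  131–155 → 25 bp
  156–215 → 60 bp
Sorted largest to smallest: 86, 60, 25, 13, 12, 11, 8 bp.

86, 60, 25, 13, 12, 11, 8 bp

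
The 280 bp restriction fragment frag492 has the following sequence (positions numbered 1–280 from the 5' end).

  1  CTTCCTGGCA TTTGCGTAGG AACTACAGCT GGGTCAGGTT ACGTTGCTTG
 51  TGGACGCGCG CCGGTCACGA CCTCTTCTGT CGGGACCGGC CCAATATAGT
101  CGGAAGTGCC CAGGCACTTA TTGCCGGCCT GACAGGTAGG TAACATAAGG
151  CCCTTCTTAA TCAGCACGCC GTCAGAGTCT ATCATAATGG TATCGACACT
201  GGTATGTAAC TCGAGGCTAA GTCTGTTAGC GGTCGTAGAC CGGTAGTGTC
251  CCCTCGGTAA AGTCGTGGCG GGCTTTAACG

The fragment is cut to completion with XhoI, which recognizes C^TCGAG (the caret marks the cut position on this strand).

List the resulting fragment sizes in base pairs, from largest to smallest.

The XhoI site (CTCGAG) starts at position 210.
XhoI cuts after the first base of each site, so after position 210.
Linear molecule, 1 cut → 2 fragments:
  1–210 → 210 bp
  211–280 → 70 bp
Sorted largest to smallest: 210, 70 bp.

210, 70 bp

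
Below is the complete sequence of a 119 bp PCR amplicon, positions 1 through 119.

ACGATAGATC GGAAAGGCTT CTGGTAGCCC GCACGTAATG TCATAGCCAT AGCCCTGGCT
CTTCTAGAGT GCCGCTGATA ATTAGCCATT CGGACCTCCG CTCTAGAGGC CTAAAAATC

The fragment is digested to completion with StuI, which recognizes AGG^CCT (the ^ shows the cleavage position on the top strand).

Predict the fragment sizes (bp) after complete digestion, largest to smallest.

The StuI site (AGGCCT) starts at position 107.
StuI cuts after base 3 of each site, so after position 109.
Linear molecule, 1 cut → 2 fragments:
  1–109 → 109 bp
  110–119 → 10 bp
Sorted largest to smallest: 109, 10 bp.

109, 10 bp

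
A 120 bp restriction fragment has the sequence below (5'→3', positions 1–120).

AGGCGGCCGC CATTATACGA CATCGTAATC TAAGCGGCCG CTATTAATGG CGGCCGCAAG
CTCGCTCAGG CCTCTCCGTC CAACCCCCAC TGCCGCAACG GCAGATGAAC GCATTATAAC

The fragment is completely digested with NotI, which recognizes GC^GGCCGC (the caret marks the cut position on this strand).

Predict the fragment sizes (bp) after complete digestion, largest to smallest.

69, 31, 16, 4 bp

NotI sites (GCGGCCGC) start at positions 3, 34, 50.
NotI cuts after base 2 of each site, so after positions 4, 35, 51.
Linear molecule, 3 cuts → 4 fragments:
  1–4 → 4 bp
  5–35 → 31 bp
  36–51 → 16 bp
  52–120 → 69 bp
Sorted largest to smallest: 69, 31, 16, 4 bp.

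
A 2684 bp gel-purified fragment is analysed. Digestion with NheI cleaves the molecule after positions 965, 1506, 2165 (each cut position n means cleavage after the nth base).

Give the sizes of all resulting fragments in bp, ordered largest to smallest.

965, 659, 541, 519 bp

Linear molecule, 3 cuts → 4 fragments:
  965 − 0 = 965 bp
  1506 − 965 = 541 bp
  2165 − 1506 = 659 bp
  2684 − 2165 = 519 bp
Sorted largest to smallest: 965, 659, 541, 519 bp.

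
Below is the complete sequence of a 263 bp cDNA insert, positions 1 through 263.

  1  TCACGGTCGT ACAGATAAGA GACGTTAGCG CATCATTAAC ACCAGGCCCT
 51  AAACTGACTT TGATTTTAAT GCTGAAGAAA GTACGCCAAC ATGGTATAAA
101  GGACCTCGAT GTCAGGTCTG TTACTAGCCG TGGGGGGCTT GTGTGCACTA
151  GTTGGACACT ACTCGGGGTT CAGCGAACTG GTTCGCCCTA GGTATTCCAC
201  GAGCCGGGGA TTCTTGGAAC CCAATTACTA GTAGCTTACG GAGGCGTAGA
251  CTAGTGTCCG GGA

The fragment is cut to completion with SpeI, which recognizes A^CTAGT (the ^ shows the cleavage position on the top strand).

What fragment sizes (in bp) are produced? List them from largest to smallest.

SpeI sites (ACTAGT) start at positions 147, 227, 250.
SpeI cuts after the first base of each site, so after positions 147, 227, 250.
Linear molecule, 3 cuts → 4 fragments:
  1–147 → 147 bp
  148–227 → 80 bp
  228–250 → 23 bp
  251–263 → 13 bp
Sorted largest to smallest: 147, 80, 23, 13 bp.

147, 80, 23, 13 bp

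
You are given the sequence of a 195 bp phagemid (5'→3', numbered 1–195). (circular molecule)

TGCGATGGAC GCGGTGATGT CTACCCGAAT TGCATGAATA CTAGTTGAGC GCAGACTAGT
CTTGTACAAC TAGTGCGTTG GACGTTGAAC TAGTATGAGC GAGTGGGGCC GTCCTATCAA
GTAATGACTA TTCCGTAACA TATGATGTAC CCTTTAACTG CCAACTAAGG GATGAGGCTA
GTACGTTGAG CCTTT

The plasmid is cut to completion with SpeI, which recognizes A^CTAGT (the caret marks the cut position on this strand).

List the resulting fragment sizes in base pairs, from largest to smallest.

SpeI sites (ACTAGT) start at positions 40, 55, 69, 89.
SpeI cuts after the first base of each site, so after positions 40, 55, 69, 89.
Circular molecule, 4 cuts → 4 fragments:
  41–55 → 15 bp
  56–69 → 14 bp
  70–89 → 20 bp
  90–195 then 1–40 → 106 + 40 = 146 bp
Sorted largest to smallest: 146, 20, 15, 14 bp.

146, 20, 15, 14 bp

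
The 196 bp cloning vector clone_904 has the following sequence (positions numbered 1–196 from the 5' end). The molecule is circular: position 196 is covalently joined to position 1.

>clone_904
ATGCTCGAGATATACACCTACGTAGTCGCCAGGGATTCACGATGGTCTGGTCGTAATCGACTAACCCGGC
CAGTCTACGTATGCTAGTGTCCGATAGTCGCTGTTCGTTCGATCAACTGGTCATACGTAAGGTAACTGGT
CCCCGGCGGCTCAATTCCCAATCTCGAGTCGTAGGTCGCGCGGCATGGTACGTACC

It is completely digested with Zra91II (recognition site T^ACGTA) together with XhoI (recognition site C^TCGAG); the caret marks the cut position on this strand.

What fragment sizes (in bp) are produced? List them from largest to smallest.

57, 48, 39, 26, 15, 11 bp

Zra91II sites (TACGTA) start at positions 19, 76, 124, 189.
Zra91II cuts after the first base of each site, so after positions 19, 76, 124, 189.
XhoI sites (CTCGAG) start at positions 4, 163.
XhoI cuts after the first base of each site, so after positions 4, 163.
Combined cut positions: 4, 19, 76, 124, 163, 189.
Circular molecule, 6 cuts → 6 fragments:
  5–19 → 15 bp
  20–76 → 57 bp
  77–124 → 48 bp
  125–163 → 39 bp
  164–189 → 26 bp
  190–196 then 1–4 → 7 + 4 = 11 bp
Sorted largest to smallest: 57, 48, 39, 26, 15, 11 bp.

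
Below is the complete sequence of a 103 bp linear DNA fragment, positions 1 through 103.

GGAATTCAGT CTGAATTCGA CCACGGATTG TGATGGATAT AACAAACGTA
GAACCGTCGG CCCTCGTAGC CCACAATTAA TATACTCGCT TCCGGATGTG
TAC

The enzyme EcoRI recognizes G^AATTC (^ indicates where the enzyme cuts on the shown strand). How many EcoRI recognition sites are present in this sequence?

GAATTC occurs starting at positions 2, 13.
EcoRI cuts at 2 sites.

2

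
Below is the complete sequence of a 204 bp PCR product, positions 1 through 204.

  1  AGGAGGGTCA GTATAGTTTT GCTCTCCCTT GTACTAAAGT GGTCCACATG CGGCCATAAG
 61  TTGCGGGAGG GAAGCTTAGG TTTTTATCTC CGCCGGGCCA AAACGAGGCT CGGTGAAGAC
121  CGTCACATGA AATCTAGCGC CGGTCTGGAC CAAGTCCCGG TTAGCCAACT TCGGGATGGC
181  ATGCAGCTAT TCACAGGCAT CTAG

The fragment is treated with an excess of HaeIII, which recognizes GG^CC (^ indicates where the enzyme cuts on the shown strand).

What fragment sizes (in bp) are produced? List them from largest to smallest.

HaeIII sites (GGCC) start at positions 52, 96.
HaeIII cuts after base 2 of each site, so after positions 53, 97.
Linear molecule, 2 cuts → 3 fragments:
  1–53 → 53 bp
  54–97 → 44 bp
  98–204 → 107 bp
Sorted largest to smallest: 107, 53, 44 bp.

107, 53, 44 bp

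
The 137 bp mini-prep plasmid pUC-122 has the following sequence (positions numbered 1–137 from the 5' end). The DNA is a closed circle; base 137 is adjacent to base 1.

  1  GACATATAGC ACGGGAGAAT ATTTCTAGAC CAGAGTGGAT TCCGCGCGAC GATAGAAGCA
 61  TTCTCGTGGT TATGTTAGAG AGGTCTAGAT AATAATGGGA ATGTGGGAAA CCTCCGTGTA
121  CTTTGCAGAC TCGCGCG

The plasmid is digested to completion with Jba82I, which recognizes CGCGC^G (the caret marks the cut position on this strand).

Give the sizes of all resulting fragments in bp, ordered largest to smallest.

89, 48 bp

Jba82I sites (CGCGCG) start at positions 43, 132.
Jba82I cuts after base 5 of each site (before the last base), so after positions 47, 136.
Circular molecule, 2 cuts → 2 fragments:
  48–136 → 89 bp
  137–137 then 1–47 → 1 + 47 = 48 bp
Sorted largest to smallest: 89, 48 bp.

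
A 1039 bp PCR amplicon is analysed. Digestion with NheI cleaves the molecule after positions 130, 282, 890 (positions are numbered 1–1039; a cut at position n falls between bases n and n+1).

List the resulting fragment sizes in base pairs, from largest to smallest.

Linear molecule, 3 cuts → 4 fragments:
  130 − 0 = 130 bp
  282 − 130 = 152 bp
  890 − 282 = 608 bp
  1039 − 890 = 149 bp
Sorted largest to smallest: 608, 152, 149, 130 bp.

608, 152, 149, 130 bp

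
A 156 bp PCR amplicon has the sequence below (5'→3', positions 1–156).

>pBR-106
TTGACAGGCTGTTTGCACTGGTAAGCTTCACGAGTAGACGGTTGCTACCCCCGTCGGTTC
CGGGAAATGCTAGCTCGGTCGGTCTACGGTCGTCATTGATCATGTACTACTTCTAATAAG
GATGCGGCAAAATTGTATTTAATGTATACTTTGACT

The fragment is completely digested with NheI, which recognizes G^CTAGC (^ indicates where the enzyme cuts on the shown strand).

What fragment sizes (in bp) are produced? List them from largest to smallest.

87, 69 bp

The NheI site (GCTAGC) starts at position 69.
NheI cuts after the first base of each site, so after position 69.
Linear molecule, 1 cut → 2 fragments:
  1–69 → 69 bp
  70–156 → 87 bp
Sorted largest to smallest: 87, 69 bp.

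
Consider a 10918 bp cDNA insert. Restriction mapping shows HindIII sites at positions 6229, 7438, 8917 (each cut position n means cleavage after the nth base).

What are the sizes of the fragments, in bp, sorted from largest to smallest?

6229, 2001, 1479, 1209 bp

Linear molecule, 3 cuts → 4 fragments:
  6229 − 0 = 6229 bp
  7438 − 6229 = 1209 bp
  8917 − 7438 = 1479 bp
  10918 − 8917 = 2001 bp
Sorted largest to smallest: 6229, 2001, 1479, 1209 bp.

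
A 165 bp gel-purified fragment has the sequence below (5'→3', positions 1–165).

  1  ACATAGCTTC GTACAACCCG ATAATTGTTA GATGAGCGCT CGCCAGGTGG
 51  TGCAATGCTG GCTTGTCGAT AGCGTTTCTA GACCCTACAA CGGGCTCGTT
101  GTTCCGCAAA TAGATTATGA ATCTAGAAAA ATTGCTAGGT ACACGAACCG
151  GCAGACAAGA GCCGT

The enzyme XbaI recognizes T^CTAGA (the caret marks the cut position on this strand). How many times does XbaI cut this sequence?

2

TCTAGA occurs starting at positions 77, 122.
XbaI cuts at 2 sites.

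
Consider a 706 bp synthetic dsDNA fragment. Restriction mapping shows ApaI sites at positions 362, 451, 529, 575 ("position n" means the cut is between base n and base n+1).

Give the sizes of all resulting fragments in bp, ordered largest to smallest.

Linear molecule, 4 cuts → 5 fragments:
  362 − 0 = 362 bp
  451 − 362 = 89 bp
  529 − 451 = 78 bp
  575 − 529 = 46 bp
  706 − 575 = 131 bp
Sorted largest to smallest: 362, 131, 89, 78, 46 bp.

362, 131, 89, 78, 46 bp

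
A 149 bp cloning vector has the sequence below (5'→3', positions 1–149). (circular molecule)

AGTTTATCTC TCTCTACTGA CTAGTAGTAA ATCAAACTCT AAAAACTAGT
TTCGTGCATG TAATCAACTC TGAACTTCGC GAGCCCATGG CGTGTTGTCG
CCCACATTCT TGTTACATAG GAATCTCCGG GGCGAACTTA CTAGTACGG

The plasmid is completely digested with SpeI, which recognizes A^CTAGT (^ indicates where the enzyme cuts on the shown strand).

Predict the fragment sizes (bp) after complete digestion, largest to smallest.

95, 29, 25 bp

SpeI sites (ACTAGT) start at positions 20, 45, 140.
SpeI cuts after the first base of each site, so after positions 20, 45, 140.
Circular molecule, 3 cuts → 3 fragments:
  21–45 → 25 bp
  46–140 → 95 bp
  141–149 then 1–20 → 9 + 20 = 29 bp
Sorted largest to smallest: 95, 29, 25 bp.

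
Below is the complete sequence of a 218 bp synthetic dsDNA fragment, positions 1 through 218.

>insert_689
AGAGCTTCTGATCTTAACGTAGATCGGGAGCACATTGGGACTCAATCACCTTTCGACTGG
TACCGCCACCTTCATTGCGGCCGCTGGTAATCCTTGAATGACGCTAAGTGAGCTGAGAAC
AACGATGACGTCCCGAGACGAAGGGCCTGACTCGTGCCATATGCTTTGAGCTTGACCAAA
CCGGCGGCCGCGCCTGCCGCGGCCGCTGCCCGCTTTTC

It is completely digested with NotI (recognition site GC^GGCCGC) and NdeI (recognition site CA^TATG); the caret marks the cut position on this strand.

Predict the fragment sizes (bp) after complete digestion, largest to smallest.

81, 78, 26, 18, 15 bp

NotI sites (GCGGCCGC) start at positions 77, 184, 199.
NotI cuts after base 2 of each site, so after positions 78, 185, 200.
The NdeI site (CATATG) starts at position 158.
NdeI cuts after base 2 of each site, so after position 159.
Combined cut positions: 78, 159, 185, 200.
Linear molecule, 4 cuts → 5 fragments:
  1–78 → 78 bp
  79–159 → 81 bp
  160–185 → 26 bp
  186–200 → 15 bp
  201–218 → 18 bp
Sorted largest to smallest: 81, 78, 26, 18, 15 bp.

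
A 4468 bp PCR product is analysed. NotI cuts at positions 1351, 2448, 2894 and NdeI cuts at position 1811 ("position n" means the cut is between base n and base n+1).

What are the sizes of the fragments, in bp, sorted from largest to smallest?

Combined cut positions (sorted): 1351, 1811, 2448, 2894.
Linear molecule, 4 cuts → 5 fragments:
  1351 − 0 = 1351 bp
  1811 − 1351 = 460 bp
  2448 − 1811 = 637 bp
  2894 − 2448 = 446 bp
  4468 − 2894 = 1574 bp
Sorted largest to smallest: 1574, 1351, 637, 460, 446 bp.

1574, 1351, 637, 460, 446 bp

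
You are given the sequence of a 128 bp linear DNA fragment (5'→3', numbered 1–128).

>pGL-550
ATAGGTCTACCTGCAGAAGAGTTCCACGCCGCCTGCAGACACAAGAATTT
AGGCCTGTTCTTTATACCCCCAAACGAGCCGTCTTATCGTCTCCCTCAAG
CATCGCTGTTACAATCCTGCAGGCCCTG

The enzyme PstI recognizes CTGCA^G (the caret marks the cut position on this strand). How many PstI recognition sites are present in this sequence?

3

CTGCAG occurs starting at positions 11, 33, 117.
PstI cuts at 3 sites.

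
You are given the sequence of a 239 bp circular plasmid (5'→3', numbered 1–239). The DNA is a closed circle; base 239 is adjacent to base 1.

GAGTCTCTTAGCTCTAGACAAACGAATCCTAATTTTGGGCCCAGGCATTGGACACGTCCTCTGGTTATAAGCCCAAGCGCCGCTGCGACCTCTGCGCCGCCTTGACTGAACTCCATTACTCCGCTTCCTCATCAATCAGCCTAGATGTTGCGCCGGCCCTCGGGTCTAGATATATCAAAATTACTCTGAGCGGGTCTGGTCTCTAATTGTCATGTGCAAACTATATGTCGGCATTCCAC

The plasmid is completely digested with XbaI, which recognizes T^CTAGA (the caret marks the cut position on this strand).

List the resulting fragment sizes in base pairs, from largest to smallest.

152, 87 bp

XbaI sites (TCTAGA) start at positions 13, 165.
XbaI cuts after the first base of each site, so after positions 13, 165.
Circular molecule, 2 cuts → 2 fragments:
  14–165 → 152 bp
  166–239 then 1–13 → 74 + 13 = 87 bp
Sorted largest to smallest: 152, 87 bp.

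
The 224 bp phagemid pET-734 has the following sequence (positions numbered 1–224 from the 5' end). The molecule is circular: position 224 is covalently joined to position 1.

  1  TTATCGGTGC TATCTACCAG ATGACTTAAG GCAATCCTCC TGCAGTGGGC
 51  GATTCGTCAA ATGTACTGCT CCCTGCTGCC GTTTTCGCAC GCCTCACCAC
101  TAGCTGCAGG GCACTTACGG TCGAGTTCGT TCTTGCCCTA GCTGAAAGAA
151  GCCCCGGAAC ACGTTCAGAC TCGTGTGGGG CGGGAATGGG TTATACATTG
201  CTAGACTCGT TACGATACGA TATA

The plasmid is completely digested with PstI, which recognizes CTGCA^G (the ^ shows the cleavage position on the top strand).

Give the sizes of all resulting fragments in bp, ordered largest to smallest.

PstI sites (CTGCAG) start at positions 40, 104.
PstI cuts after base 5 of each site (before the last base), so after positions 44, 108.
Circular molecule, 2 cuts → 2 fragments:
  45–108 → 64 bp
  109–224 then 1–44 → 116 + 44 = 160 bp
Sorted largest to smallest: 160, 64 bp.

160, 64 bp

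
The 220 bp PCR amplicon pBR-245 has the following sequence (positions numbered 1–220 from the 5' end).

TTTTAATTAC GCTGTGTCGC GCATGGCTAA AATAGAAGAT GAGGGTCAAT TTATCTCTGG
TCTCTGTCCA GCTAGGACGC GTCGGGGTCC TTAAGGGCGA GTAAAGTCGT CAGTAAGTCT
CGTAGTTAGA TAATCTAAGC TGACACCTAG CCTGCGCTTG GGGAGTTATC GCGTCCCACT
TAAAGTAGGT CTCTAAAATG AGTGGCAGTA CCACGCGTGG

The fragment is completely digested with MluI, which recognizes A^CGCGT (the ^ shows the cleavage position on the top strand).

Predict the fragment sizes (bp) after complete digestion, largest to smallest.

136, 77, 7 bp

MluI sites (ACGCGT) start at positions 77, 213.
MluI cuts after the first base of each site, so after positions 77, 213.
Linear molecule, 2 cuts → 3 fragments:
  1–77 → 77 bp
  78–213 → 136 bp
  214–220 → 7 bp
Sorted largest to smallest: 136, 77, 7 bp.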